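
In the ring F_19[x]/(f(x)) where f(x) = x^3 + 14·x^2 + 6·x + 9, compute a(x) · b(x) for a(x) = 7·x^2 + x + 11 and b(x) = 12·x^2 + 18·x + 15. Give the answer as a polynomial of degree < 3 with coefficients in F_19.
a · b ≡ 14·x^2 + 4·x + 7 (mod f(x))

Multiply as integer polynomials: a · b = 84·x^4 + 138·x^3 + 255·x^2 + 213·x + 165. Reducing coefficients mod 19: a · b ≡ 8·x^4 + 5·x^3 + 8·x^2 + 4·x + 13. Now divide by f(x) = x^3 + 14·x^2 + 6·x + 9 in F_19[x], eliminating the leading term at each step:
  leading term 8·x^4: subtract (8·x)·f(x) = 8·x^4 + 17·x^3 + 10·x^2 + 15·x, leaving 7·x^3 + 17·x^2 + 8·x + 13 (coefficients mod 19)
  leading term 7·x^3: subtract (7)·f(x) = 7·x^3 + 3·x^2 + 4·x + 6, leaving 14·x^2 + 4·x + 7 (coefficients mod 19)
The degree is now < 3, so this is the remainder. Hence a · b ≡ 14·x^2 + 4·x + 7 in F_19[x]/(f).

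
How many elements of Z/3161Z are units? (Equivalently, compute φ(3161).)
Z/3161Z has φ(3161) = 3024 units

An element a ∈ Z/3161Z is a unit iff gcd(a, 3161) = 1, so the number of units is φ(3161). φ is multiplicative, with φ(p^e) = p^e − p^(e−1). Factorise 3161 = 29 · 109. Then
  φ(3161) = (29 − 1) · (109 − 1) = 28 · 108 = 3024.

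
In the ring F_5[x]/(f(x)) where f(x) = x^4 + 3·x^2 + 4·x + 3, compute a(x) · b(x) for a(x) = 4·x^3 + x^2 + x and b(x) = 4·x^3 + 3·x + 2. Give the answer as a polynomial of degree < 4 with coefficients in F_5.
a · b ≡ 2·x^2 + 3·x + 1 (mod f(x))

Multiply as integer polynomials: a · b = 16·x^6 + 4·x^5 + 16·x^4 + 11·x^3 + 5·x^2 + 2·x. Reducing coefficients mod 5: a · b ≡ x^6 + 4·x^5 + x^4 + x^3 + 2·x. Now divide by f(x) = x^4 + 3·x^2 + 4·x + 3 in F_5[x], eliminating the leading term at each step:
  leading term x^6: subtract (x^2)·f(x) = x^6 + 3·x^4 + 4·x^3 + 3·x^2, leaving 4·x^5 + 3·x^4 + 2·x^3 + 2·x^2 + 2·x (coefficients mod 5)
  leading term 4·x^5: subtract (4·x)·f(x) = 4·x^5 + 2·x^3 + x^2 + 2·x, leaving 3·x^4 + x^2 (coefficients mod 5)
  leading term 3·x^4: subtract (3)·f(x) = 3·x^4 + 4·x^2 + 2·x + 4, leaving 2·x^2 + 3·x + 1 (coefficients mod 5)
The degree is now < 4, so this is the remainder. Hence a · b ≡ 2·x^2 + 3·x + 1 in F_5[x]/(f).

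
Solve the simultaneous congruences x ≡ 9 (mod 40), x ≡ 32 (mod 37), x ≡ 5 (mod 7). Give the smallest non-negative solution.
x ≡ 8209 (mod 10360); the representative in [0, 10360) is 8209

The moduli 40, 37, 7 are pairwise coprime, so by the CRT there is a unique solution mod 40·37·7 = 10360.
Solve by successive substitution. Start with x ≡ 9 (mod 40).
  Combine with x ≡ 32 (mod 37): write x = 9 + 40·t and require 9 + 40·t ≡ 32 (mod 37), i.e. 40·t ≡ 32 − 9 ≡ 23 (mod 37). Since 40^(−1) ≡ 25 (mod 37) (40 ≡ 3 (mod 37)), t ≡ 25·23 ≡ 20 (mod 37). So x ≡ 9 + 40·20 = 809 (mod 1480).
  Combine with x ≡ 5 (mod 7): write x = 809 + 1480·t and require 809 + 1480·t ≡ 5 (mod 7), i.e. 1480·t ≡ 5 − 809 ≡ 1 (mod 7). Since 1480^(−1) ≡ 5 (mod 7) (1480 ≡ 3 (mod 7)), t ≡ 5·1 ≡ 5 (mod 7). So x ≡ 809 + 1480·5 = 8209 (mod 10360).
Unique solution in [0, 10360): x = 8209.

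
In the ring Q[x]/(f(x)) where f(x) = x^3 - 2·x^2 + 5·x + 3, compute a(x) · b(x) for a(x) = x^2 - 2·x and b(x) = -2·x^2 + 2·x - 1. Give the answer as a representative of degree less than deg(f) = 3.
a · b ≡ 9·x^2 - 2·x - 6 (mod f(x))

First multiply in Q[x] without reducing: a · b = -2·x^4 + 6·x^3 - 5·x^2 + 2·x. Now divide by f(x) = x^3 - 2·x^2 + 5·x + 3, eliminating the leading term at each step:
  leading term -2·x^4: subtract (-2·x)·f(x) = -2·x^4 + 4·x^3 - 10·x^2 - 6·x, leaving 2·x^3 + 5·x^2 + 8·x
  leading term 2·x^3: subtract (2)·f(x) = 2·x^3 - 4·x^2 + 10·x + 6, leaving 9·x^2 - 2·x - 6
The degree is now < 3, so this is the remainder. Hence a · b ≡ 9·x^2 - 2·x - 6 in Q[x]/(f).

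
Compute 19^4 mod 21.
16

Use repeated squaring. Binary(4) = 100. Walk through the bits of the exponent 4 left-to-right: at each bit after the leading one, square the running value, then multiply by 19 if the bit is 1 (always reducing mod 21):
  bit 1 = 1 (leading): start with 19.
  bit 2 = 0: square 19^2 = 361 ≡ 4 (mod 21).
  bit 3 = 0: square 4^2 = 16 (mod 21).
Final value: 19^4 ≡ 16 (mod 21).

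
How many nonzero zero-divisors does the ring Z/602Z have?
Z/602Z has 349 nonzero zero-divisors

In Z/602Z each nonzero element is either a unit (gcd with 602 is 1) or a zero-divisor (gcd > 1). The number of units is φ(602): factorise 602 = 2 · 7 · 43, so φ(602) = (2 − 1) · (7 − 1) · (43 − 1) = 1 · 6 · 42 = 252. The nonzero elements number 602 − 1 = 601. Hence the nonzero zero-divisors number 601 − 252 = 349.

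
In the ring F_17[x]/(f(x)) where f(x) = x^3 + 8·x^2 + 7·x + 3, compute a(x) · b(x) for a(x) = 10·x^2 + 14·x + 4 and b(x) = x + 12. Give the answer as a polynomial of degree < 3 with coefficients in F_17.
a · b ≡ 3·x^2 + 1 (mod f(x))

Multiply as integer polynomials: a · b = 10·x^3 + 134·x^2 + 172·x + 48. Reducing coefficients mod 17: a · b ≡ 10·x^3 + 15·x^2 + 2·x + 14. Now divide by f(x) = x^3 + 8·x^2 + 7·x + 3 in F_17[x], eliminating the leading term at each step:
  leading term 10·x^3: subtract (10)·f(x) = 10·x^3 + 12·x^2 + 2·x + 13, leaving 3·x^2 + 1 (coefficients mod 17)
The degree is now < 3, so this is the remainder. Hence a · b ≡ 3·x^2 + 1 in F_17[x]/(f).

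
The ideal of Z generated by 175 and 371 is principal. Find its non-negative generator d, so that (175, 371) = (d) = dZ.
In the PID Z, (a, b) is generated by gcd(a, b). Compute gcd(371, 175) with the extended Euclidean algorithm, tracking rows (r, s, t) with s·371 + t·175 = r:
  row A: (371, 1, 0)   [1·371 + 0·175 = 371]
  row B: (175, 0, 1)   [0·371 + 1·175 = 175]
  371 = 2·175 + 21   → row C = row A − 2·row B = (21, 1, −2)   [check: 1·371 − 2·175 = 21]
  175 = 8·21 + 7   → row D = row B − 8·row C = (7, −8, 17)   [check: −8·371 + 17·175 = 7]
  21 = 3·7 + 0   → remainder 0, stop. gcd = 7 (last nonzero row D).
So gcd(175, 371) = 7, with Bézout identity −8·371 + 17·175 = 7. Containment (⊇): the Bézout identity exhibits 7 as an element of (175, 371), giving (7) ⊆ (175, 371). Containment (⊆): since 7 | 175 and 7 | 371 (175 = 7·25, 371 = 7·53), every Z-linear combination of 175 and 371 is divisible by 7, so (175, 371) ⊆ (7). Therefore (175, 371) = (7), d = 7.

Final answer: (175, 371) = (7); d = 7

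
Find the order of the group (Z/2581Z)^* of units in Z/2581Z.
|(Z/2581Z)^*| = 2464

(Z/2581Z)^* consists of the classes a with gcd(a, 2581) = 1, so its order is φ(2581). φ is multiplicative, with φ(p^e) = p^e − p^(e−1). Factorise 2581 = 29 · 89. Then
  φ(2581) = (29 − 1) · (89 − 1) = 28 · 88 = 2464.
Thus |(Z/2581Z)^*| = 2464.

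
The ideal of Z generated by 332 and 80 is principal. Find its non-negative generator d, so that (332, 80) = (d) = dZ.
(332, 80) = (4); d = 4

In the PID Z, (a, b) is generated by gcd(a, b). Compute gcd(332, 80) with the extended Euclidean algorithm, tracking rows (r, s, t) with s·332 + t·80 = r:
  row A: (332, 1, 0)   [1·332 + 0·80 = 332]
  row B: (80, 0, 1)   [0·332 + 1·80 = 80]
  332 = 4·80 + 12   → row C = row A − 4·row B = (12, 1, −4)   [check: 1·332 − 4·80 = 12]
  80 = 6·12 + 8   → row D = row B − 6·row C = (8, −6, 25)   [check: −6·332 + 25·80 = 8]
  12 = 1·8 + 4   → row E = row C − 1·row D = (4, 7, −29)   [check: 7·332 − 29·80 = 4]
  8 = 2·4 + 0   → remainder 0, stop. gcd = 4 (last nonzero row E).
So gcd(332, 80) = 4, with Bézout identity 7·332 − 29·80 = 4. Containment (⊇): the Bézout identity exhibits 4 as an element of (332, 80), giving (4) ⊆ (332, 80). Containment (⊆): since 4 | 332 and 4 | 80 (332 = 4·83, 80 = 4·20), every Z-linear combination of 332 and 80 is divisible by 4, so (332, 80) ⊆ (4). Therefore (332, 80) = (4), d = 4.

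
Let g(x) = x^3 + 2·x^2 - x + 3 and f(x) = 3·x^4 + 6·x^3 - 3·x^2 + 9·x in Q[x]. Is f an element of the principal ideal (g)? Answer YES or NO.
YES

In Q[x] the ideal (g) consists of all multiples of g, so f ∈ (g) iff g | f, i.e. iff the remainder of f on division by g is 0. Divide f by g (g is monic, so eliminate the leading term of the running remainder at each step):
  leading term 3·x^4: subtract (3·x)·g(x) = 3·x^4 + 6·x^3 - 3·x^2 + 9·x, leaving 0
The remainder is 0, so f(x) = g(x) · h(x) with h(x) = 3·x. Hence g | f, i.e. f ∈ (g).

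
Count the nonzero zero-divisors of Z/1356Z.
Z/1356Z has 907 nonzero zero-divisors

In Z/1356Z each nonzero element is either a unit (gcd with 1356 is 1) or a zero-divisor (gcd > 1). The number of units is φ(1356): factorise 1356 = 2^2 · 3 · 113, so φ(1356) = (2^2 − 2^1) · (3 − 1) · (113 − 1) = 2 · 2 · 112 = 448. The nonzero elements number 1356 − 1 = 1355. Hence the nonzero zero-divisors number 1355 − 448 = 907.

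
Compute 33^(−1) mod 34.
Apply the extended Euclidean algorithm to (34, 33), tracking rows (r, s, t) with s·34 + t·33 = r. Each division r_prev = q·r_cur + r_new produces the new row as (previous row) − q·(current row):
  row A: (34, 1, 0)   [1·34 + 0·33 = 34]
  row B: (33, 0, 1)   [0·34 + 1·33 = 33]
  34 = 1·33 + 1   → row C = row A − 1·row B = (1, 1, −1)   [check: 1·34 − 1·33 = 1]
  33 = 33·1 + 0   → remainder 0, stop. gcd = 1 (last nonzero row C).
The gcd is 1, so 33 is invertible mod 34. The last nonzero row gives 1·34 − 1·33 = 1, so t = −1. So 33^(−1) ≡ −1 ≡ 33 (mod 34). Verify: 33 · 33 = 1089 ≡ 1 (mod 34). ✓

Final answer: 33^(−1) ≡ 33 (mod 34)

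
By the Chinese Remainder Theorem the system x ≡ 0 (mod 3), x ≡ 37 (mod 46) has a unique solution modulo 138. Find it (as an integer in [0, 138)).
The moduli 3, 46 are pairwise coprime, so by the CRT there is a unique solution mod 3·46 = 138.
Solve by successive substitution. Start with x ≡ 0 (mod 3).
  Combine with x ≡ 37 (mod 46): write x = 3·t and require 3·t ≡ 37 (mod 46). Since 3^(−1) ≡ 31 (mod 46), t ≡ 31·37 ≡ 43 (mod 46). So x ≡ 3·43 = 129 (mod 138).
Unique solution in [0, 138): x = 129.

Final answer: x ≡ 129 (mod 138); the representative in [0, 138) is 129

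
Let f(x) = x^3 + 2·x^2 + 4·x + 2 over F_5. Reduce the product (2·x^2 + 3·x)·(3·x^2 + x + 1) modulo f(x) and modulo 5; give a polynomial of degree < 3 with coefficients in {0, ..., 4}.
Multiply as integer polynomials: a · b = 6·x^4 + 11·x^3 + 5·x^2 + 3·x. Reducing coefficients mod 5: a · b ≡ x^4 + x^3 + 3·x. Now divide by f(x) = x^3 + 2·x^2 + 4·x + 2 in F_5[x], eliminating the leading term at each step:
  leading term x^4: subtract (x)·f(x) = x^4 + 2·x^3 + 4·x^2 + 2·x, leaving 4·x^3 + x^2 + x (coefficients mod 5)
  leading term 4·x^3: subtract (4)·f(x) = 4·x^3 + 3·x^2 + x + 3, leaving 3·x^2 + 2 (coefficients mod 5)
The degree is now < 3, so this is the remainder. Hence a · b ≡ 3·x^2 + 2 in F_5[x]/(f).

Final answer: a · b ≡ 3·x^2 + 2 (mod f(x))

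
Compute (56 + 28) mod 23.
15

Reduce the summands first: 56 ≡ 10, 28 ≡ 5 (mod 23), so 56 + 28 ≡ 10 + 5 (mod 23). 10 + 5 = 15; 15 = 0·23 + 15, so (56 + 28) mod 23 = 15.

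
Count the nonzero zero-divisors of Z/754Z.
Z/754Z has 417 nonzero zero-divisors

In Z/754Z each nonzero element is either a unit (gcd with 754 is 1) or a zero-divisor (gcd > 1). The number of units is φ(754): factorise 754 = 2 · 13 · 29, so φ(754) = (2 − 1) · (13 − 1) · (29 − 1) = 1 · 12 · 28 = 336. The nonzero elements number 754 − 1 = 753. Hence the nonzero zero-divisors number 753 − 336 = 417.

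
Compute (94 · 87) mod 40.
Reduce the factors first: 94 ≡ 14, 87 ≡ 7 (mod 40), so 94 · 87 ≡ 14 · 7 (mod 40). 14 · 7 = 98. Dividing by 40: 98 = 2·40 + 18. So (94 · 87) mod 40 = 18.

Final answer: 18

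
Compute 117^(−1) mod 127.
Apply the extended Euclidean algorithm to (127, 117), tracking rows (r, s, t) with s·127 + t·117 = r. Each division r_prev = q·r_cur + r_new produces the new row as (previous row) − q·(current row):
  row A: (127, 1, 0)   [1·127 + 0·117 = 127]
  row B: (117, 0, 1)   [0·127 + 1·117 = 117]
  127 = 1·117 + 10   → row C = row A − 1·row B = (10, 1, −1)   [check: 1·127 − 1·117 = 10]
  117 = 11·10 + 7   → row D = row B − 11·row C = (7, −11, 12)   [check: −11·127 + 12·117 = 7]
  10 = 1·7 + 3   → row E = row C − 1·row D = (3, 12, −13)   [check: 12·127 − 13·117 = 3]
  7 = 2·3 + 1   → row F = row D − 2·row E = (1, −35, 38)   [check: −35·127 + 38·117 = 1]
  3 = 3·1 + 0   → remainder 0, stop. gcd = 1 (last nonzero row F).
The gcd is 1, so 117 is invertible mod 127. The last nonzero row gives −35·127 + 38·117 = 1, so t = 38. So 117^(−1) ≡ 38 (mod 127). Verify: 117 · 38 = 4446 ≡ 1 (mod 127). ✓

Final answer: 117^(−1) ≡ 38 (mod 127)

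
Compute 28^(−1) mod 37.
28^(−1) ≡ 4 (mod 37)

Apply the extended Euclidean algorithm to (37, 28), tracking rows (r, s, t) with s·37 + t·28 = r. Each division r_prev = q·r_cur + r_new produces the new row as (previous row) − q·(current row):
  row A: (37, 1, 0)   [1·37 + 0·28 = 37]
  row B: (28, 0, 1)   [0·37 + 1·28 = 28]
  37 = 1·28 + 9   → row C = row A − 1·row B = (9, 1, −1)   [check: 1·37 − 1·28 = 9]
  28 = 3·9 + 1   → row D = row B − 3·row C = (1, −3, 4)   [check: −3·37 + 4·28 = 1]
  9 = 9·1 + 0   → remainder 0, stop. gcd = 1 (last nonzero row D).
The gcd is 1, so 28 is invertible mod 37. The last nonzero row gives −3·37 + 4·28 = 1, so t = 4. So 28^(−1) ≡ 4 (mod 37). Verify: 28 · 4 = 112 ≡ 1 (mod 37). ✓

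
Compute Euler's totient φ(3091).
φ is multiplicative, with φ(p^e) = p^e − p^(e−1). Factorise 3091 = 11 · 281. Then
  φ(3091) = (11 − 1) · (281 − 1) = 10 · 280 = 2800.

Final answer: φ(3091) = 2800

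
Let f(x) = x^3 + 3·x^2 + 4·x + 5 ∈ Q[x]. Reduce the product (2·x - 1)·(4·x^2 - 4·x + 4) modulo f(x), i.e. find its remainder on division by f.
First multiply in Q[x] without reducing: a · b = 8·x^3 - 12·x^2 + 12·x - 4. Now divide by f(x) = x^3 + 3·x^2 + 4·x + 5, eliminating the leading term at each step:
  leading term 8·x^3: subtract (8)·f(x) = 8·x^3 + 24·x^2 + 32·x + 40, leaving -36·x^2 - 20·x - 44
The degree is now < 3, so this is the remainder. Hence a · b ≡ -36·x^2 - 20·x - 44 in Q[x]/(f).

Final answer: a · b ≡ -36·x^2 - 20·x - 44 (mod f(x))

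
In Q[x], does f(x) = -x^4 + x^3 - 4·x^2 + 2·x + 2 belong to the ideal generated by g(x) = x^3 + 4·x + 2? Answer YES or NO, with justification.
In Q[x] the ideal (g) consists of all multiples of g, so f ∈ (g) iff g | f, i.e. iff the remainder of f on division by g is 0. Divide f by g (g is monic, so eliminate the leading term of the running remainder at each step):
  leading term -x^4: subtract (-x)·g(x) = -x^4 - 4·x^2 - 2·x, leaving x^3 + 4·x + 2
  leading term x^3: subtract (1)·g(x) = x^3 + 4·x + 2, leaving 0
The remainder is 0, so f(x) = g(x) · h(x) with h(x) = 1 - x. Hence g | f, i.e. f ∈ (g).

Final answer: YES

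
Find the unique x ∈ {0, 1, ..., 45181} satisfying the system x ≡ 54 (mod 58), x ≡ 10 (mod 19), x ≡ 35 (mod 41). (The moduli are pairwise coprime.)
x ≡ 8522 (mod 45182); the representative in [0, 45182) is 8522

The moduli 58, 19, 41 are pairwise coprime, so by the CRT there is a unique solution mod 58·19·41 = 45182.
Solve by successive substitution. Start with x ≡ 54 (mod 58).
  Combine with x ≡ 10 (mod 19): write x = 54 + 58·t and require 54 + 58·t ≡ 10 (mod 19), i.e. 58·t ≡ 10 − 54 ≡ 13 (mod 19). Since 58^(−1) ≡ 1 (mod 19) (58 ≡ 1 (mod 19)), t ≡ 1·13 ≡ 13 (mod 19). So x ≡ 54 + 58·13 = 808 (mod 1102).
  Combine with x ≡ 35 (mod 41): write x = 808 + 1102·t and require 808 + 1102·t ≡ 35 (mod 41), i.e. 1102·t ≡ 35 − 808 ≡ 6 (mod 41). Since 1102^(−1) ≡ 8 (mod 41) (1102 ≡ 36 (mod 41)), t ≡ 8·6 ≡ 7 (mod 41). So x ≡ 808 + 1102·7 = 8522 (mod 45182).
Unique solution in [0, 45182): x = 8522.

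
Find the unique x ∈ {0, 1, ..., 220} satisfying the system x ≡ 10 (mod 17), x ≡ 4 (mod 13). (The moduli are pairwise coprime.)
The moduli 17, 13 are pairwise coprime, so by the CRT there is a unique solution mod 17·13 = 221.
Solve by successive substitution. Start with x ≡ 10 (mod 17).
  Combine with x ≡ 4 (mod 13): write x = 10 + 17·t and require 10 + 17·t ≡ 4 (mod 13), i.e. 17·t ≡ 4 − 10 ≡ 7 (mod 13). Since 17^(−1) ≡ 10 (mod 13) (17 ≡ 4 (mod 13)), t ≡ 10·7 ≡ 5 (mod 13). So x ≡ 10 + 17·5 = 95 (mod 221).
Unique solution in [0, 221): x = 95.

Final answer: x ≡ 95 (mod 221); the representative in [0, 221) is 95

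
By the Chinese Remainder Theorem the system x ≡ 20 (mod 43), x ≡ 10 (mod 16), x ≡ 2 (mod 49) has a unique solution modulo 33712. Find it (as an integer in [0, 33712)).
The moduli 43, 16, 49 are pairwise coprime, so by the CRT there is a unique solution mod 43·16·49 = 33712.
Solve by successive substitution. Start with x ≡ 20 (mod 43).
  Combine with x ≡ 10 (mod 16): write x = 20 + 43·t and require 20 + 43·t ≡ 10 (mod 16), i.e. 43·t ≡ 10 − 20 ≡ 6 (mod 16). Since 43^(−1) ≡ 3 (mod 16) (43 ≡ 11 (mod 16)), t ≡ 3·6 ≡ 2 (mod 16). So x ≡ 20 + 43·2 = 106 (mod 688).
  Combine with x ≡ 2 (mod 49): write x = 106 + 688·t and require 106 + 688·t ≡ 2 (mod 49), i.e. 688·t ≡ 2 − 106 ≡ 43 (mod 49). Since 688^(−1) ≡ 25 (mod 49) (688 ≡ 2 (mod 49)), t ≡ 25·43 ≡ 46 (mod 49). So x ≡ 106 + 688·46 = 31754 (mod 33712).
Unique solution in [0, 33712): x = 31754.

Final answer: x ≡ 31754 (mod 33712); the representative in [0, 33712) is 31754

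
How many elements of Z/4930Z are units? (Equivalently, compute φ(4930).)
An element a ∈ Z/4930Z is a unit iff gcd(a, 4930) = 1, so the number of units is φ(4930). φ is multiplicative, with φ(p^e) = p^e − p^(e−1). Factorise 4930 = 2 · 5 · 17 · 29. Then
  φ(4930) = (2 − 1) · (5 − 1) · (17 − 1) · (29 − 1) = 1 · 4 · 16 · 28 = 1792.

Final answer: Z/4930Z has φ(4930) = 1792 units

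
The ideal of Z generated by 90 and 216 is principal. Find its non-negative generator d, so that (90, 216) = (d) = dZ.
In the PID Z, (a, b) is generated by gcd(a, b). Compute gcd(216, 90) with the extended Euclidean algorithm, tracking rows (r, s, t) with s·216 + t·90 = r:
  row A: (216, 1, 0)   [1·216 + 0·90 = 216]
  row B: (90, 0, 1)   [0·216 + 1·90 = 90]
  216 = 2·90 + 36   → row C = row A − 2·row B = (36, 1, −2)   [check: 1·216 − 2·90 = 36]
  90 = 2·36 + 18   → row D = row B − 2·row C = (18, −2, 5)   [check: −2·216 + 5·90 = 18]
  36 = 2·18 + 0   → remainder 0, stop. gcd = 18 (last nonzero row D).
So gcd(90, 216) = 18, with Bézout identity −2·216 + 5·90 = 18. Containment (⊇): the Bézout identity exhibits 18 as an element of (90, 216), giving (18) ⊆ (90, 216). Containment (⊆): since 18 | 90 and 18 | 216 (90 = 18·5, 216 = 18·12), every Z-linear combination of 90 and 216 is divisible by 18, so (90, 216) ⊆ (18). Therefore (90, 216) = (18), d = 18.

Final answer: (90, 216) = (18); d = 18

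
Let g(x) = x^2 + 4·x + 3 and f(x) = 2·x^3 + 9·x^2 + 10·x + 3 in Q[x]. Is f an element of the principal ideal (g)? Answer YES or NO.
In Q[x] the ideal (g) consists of all multiples of g, so f ∈ (g) iff g | f, i.e. iff the remainder of f on division by g is 0. Divide f by g (g is monic, so eliminate the leading term of the running remainder at each step):
  leading term 2·x^3: subtract (2·x)·g(x) = 2·x^3 + 8·x^2 + 6·x, leaving x^2 + 4·x + 3
  leading term x^2: subtract (1)·g(x) = x^2 + 4·x + 3, leaving 0
The remainder is 0, so f(x) = g(x) · h(x) with h(x) = 2·x + 1. Hence g | f, i.e. f ∈ (g).

Final answer: YES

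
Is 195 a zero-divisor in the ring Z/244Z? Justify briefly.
NO

gcd(195, 244) = 1, so 195 is a unit in Z/244Z (it has a multiplicative inverse). A unit cannot be a zero-divisor: if 195·b ≡ 0 then multiplying both sides by 195^(−1) gives b ≡ 0. So 195 is not a zero-divisor.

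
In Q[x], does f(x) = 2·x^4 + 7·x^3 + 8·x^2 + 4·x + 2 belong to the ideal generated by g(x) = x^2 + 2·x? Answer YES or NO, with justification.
NO

In Q[x] the ideal (g) consists of all multiples of g, so f ∈ (g) iff g | f, i.e. iff the remainder of f on division by g is 0. Divide f by g (g is monic, so eliminate the leading term of the running remainder at each step):
  leading term 2·x^4: subtract (2·x^2)·g(x) = 2·x^4 + 4·x^3, leaving 3·x^3 + 8·x^2 + 4·x + 2
  leading term 3·x^3: subtract (3·x)·g(x) = 3·x^3 + 6·x^2, leaving 2·x^2 + 4·x + 2
  leading term 2·x^2: subtract (2)·g(x) = 2·x^2 + 4·x, leaving 2
The remainder r(x) = 2 ≠ 0 (and deg r < deg g), so g ∤ f, i.e. f ∉ (g).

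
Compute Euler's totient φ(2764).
φ is multiplicative, with φ(p^e) = p^e − p^(e−1). Factorise 2764 = 2^2 · 691. Then
  φ(2764) = (2^2 − 2^1) · (691 − 1) = 2 · 690 = 1380.

Final answer: φ(2764) = 1380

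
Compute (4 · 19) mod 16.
Reduce the factors first: 19 ≡ 3 (mod 16), so 4 · 19 ≡ 4 · 3 (mod 16). 4 · 3 = 12. Dividing by 16: 12 = 0·16 + 12. So (4 · 19) mod 16 = 12.

Final answer: 12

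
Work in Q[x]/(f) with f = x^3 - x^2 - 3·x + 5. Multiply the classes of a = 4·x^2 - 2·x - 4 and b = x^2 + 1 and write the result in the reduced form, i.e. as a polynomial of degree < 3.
First multiply in Q[x] without reducing: a · b = 4·x^4 - 2·x^3 - 2·x - 4. Now divide by f(x) = x^3 - x^2 - 3·x + 5, eliminating the leading term at each step:
  leading term 4·x^4: subtract (4·x)·f(x) = 4·x^4 - 4·x^3 - 12·x^2 + 20·x, leaving 2·x^3 + 12·x^2 - 22·x - 4
  leading term 2·x^3: subtract (2)·f(x) = 2·x^3 - 2·x^2 - 6·x + 10, leaving 14·x^2 - 16·x - 14
The degree is now < 3, so this is the remainder. Hence a · b ≡ 14·x^2 - 16·x - 14 in Q[x]/(f).

Final answer: a · b ≡ 14·x^2 - 16·x - 14 (mod f(x))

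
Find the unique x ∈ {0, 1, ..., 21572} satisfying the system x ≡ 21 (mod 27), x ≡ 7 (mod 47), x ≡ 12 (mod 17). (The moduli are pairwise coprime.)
The moduli 27, 47, 17 are pairwise coprime, so by the CRT there is a unique solution mod 27·47·17 = 21573.
Solve by successive substitution. Start with x ≡ 21 (mod 27).
  Combine with x ≡ 7 (mod 47): write x = 21 + 27·t and require 21 + 27·t ≡ 7 (mod 47), i.e. 27·t ≡ 7 − 21 ≡ 33 (mod 47). Since 27^(−1) ≡ 7 (mod 47), t ≡ 7·33 ≡ 43 (mod 47). So x ≡ 21 + 27·43 = 1182 (mod 1269).
  Combine with x ≡ 12 (mod 17): write x = 1182 + 1269·t and require 1182 + 1269·t ≡ 12 (mod 17), i.e. 1269·t ≡ 12 − 1182 ≡ 3 (mod 17). Since 1269^(−1) ≡ 14 (mod 17) (1269 ≡ 11 (mod 17)), t ≡ 14·3 ≡ 8 (mod 17). So x ≡ 1182 + 1269·8 = 11334 (mod 21573).
Unique solution in [0, 21573): x = 11334.

Final answer: x ≡ 11334 (mod 21573); the representative in [0, 21573) is 11334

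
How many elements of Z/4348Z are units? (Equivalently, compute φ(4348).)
Z/4348Z has φ(4348) = 2172 units

An element a ∈ Z/4348Z is a unit iff gcd(a, 4348) = 1, so the number of units is φ(4348). φ is multiplicative, with φ(p^e) = p^e − p^(e−1). Factorise 4348 = 2^2 · 1087. Then
  φ(4348) = (2^2 − 2^1) · (1087 − 1) = 2 · 1086 = 2172.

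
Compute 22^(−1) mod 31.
22^(−1) ≡ 24 (mod 31)

Apply the extended Euclidean algorithm to (31, 22), tracking rows (r, s, t) with s·31 + t·22 = r. Each division r_prev = q·r_cur + r_new produces the new row as (previous row) − q·(current row):
  row A: (31, 1, 0)   [1·31 + 0·22 = 31]
  row B: (22, 0, 1)   [0·31 + 1·22 = 22]
  31 = 1·22 + 9   → row C = row A − 1·row B = (9, 1, −1)   [check: 1·31 − 1·22 = 9]
  22 = 2·9 + 4   → row D = row B − 2·row C = (4, −2, 3)   [check: −2·31 + 3·22 = 4]
  9 = 2·4 + 1   → row E = row C − 2·row D = (1, 5, −7)   [check: 5·31 − 7·22 = 1]
  4 = 4·1 + 0   → remainder 0, stop. gcd = 1 (last nonzero row E).
The gcd is 1, so 22 is invertible mod 31. The last nonzero row gives 5·31 − 7·22 = 1, so t = −7. So 22^(−1) ≡ −7 ≡ 24 (mod 31). Verify: 22 · 24 = 528 ≡ 1 (mod 31). ✓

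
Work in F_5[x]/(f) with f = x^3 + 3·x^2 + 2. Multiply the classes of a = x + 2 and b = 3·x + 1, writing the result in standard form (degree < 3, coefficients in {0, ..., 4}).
Multiply as integer polynomials: a · b = 3·x^2 + 7·x + 2. Reducing coefficients mod 5: a · b ≡ 3·x^2 + 2·x + 2. This already has degree < 3, so no reduction by f is needed. Hence a · b ≡ 3·x^2 + 2·x + 2 in F_5[x]/(f).

Final answer: a · b ≡ 3·x^2 + 2·x + 2 (mod f(x))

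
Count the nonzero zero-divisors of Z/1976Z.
In Z/1976Z each nonzero element is either a unit (gcd with 1976 is 1) or a zero-divisor (gcd > 1). The number of units is φ(1976): factorise 1976 = 2^3 · 13 · 19, so φ(1976) = (2^3 − 2^2) · (13 − 1) · (19 − 1) = 4 · 12 · 18 = 864. The nonzero elements number 1976 − 1 = 1975. Hence the nonzero zero-divisors number 1975 − 864 = 1111.

Final answer: Z/1976Z has 1111 nonzero zero-divisors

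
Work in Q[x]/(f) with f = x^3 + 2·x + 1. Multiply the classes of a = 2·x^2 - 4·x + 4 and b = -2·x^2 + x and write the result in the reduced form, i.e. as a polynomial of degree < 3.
a · b ≡ -4·x^2 - 12·x - 10 (mod f(x))

First multiply in Q[x] without reducing: a · b = -4·x^4 + 10·x^3 - 12·x^2 + 4·x. Now divide by f(x) = x^3 + 2·x + 1, eliminating the leading term at each step:
  leading term -4·x^4: subtract (-4·x)·f(x) = -4·x^4 - 8·x^2 - 4·x, leaving 10·x^3 - 4·x^2 + 8·x
  leading term 10·x^3: subtract (10)·f(x) = 10·x^3 + 20·x + 10, leaving -4·x^2 - 12·x - 10
The degree is now < 3, so this is the remainder. Hence a · b ≡ -4·x^2 - 12·x - 10 in Q[x]/(f).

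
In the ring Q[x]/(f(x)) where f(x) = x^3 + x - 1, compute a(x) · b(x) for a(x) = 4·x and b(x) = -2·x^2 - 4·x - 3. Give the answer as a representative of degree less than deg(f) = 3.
First multiply in Q[x] without reducing: a · b = -8·x^3 - 16·x^2 - 12·x. Now divide by f(x) = x^3 + x - 1, eliminating the leading term at each step:
  leading term -8·x^3: subtract (-8)·f(x) = -8·x^3 - 8·x + 8, leaving -16·x^2 - 4·x - 8
The degree is now < 3, so this is the remainder. Hence a · b ≡ -16·x^2 - 4·x - 8 in Q[x]/(f).

Final answer: a · b ≡ -16·x^2 - 4·x - 8 (mod f(x))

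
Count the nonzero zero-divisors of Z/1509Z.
Z/1509Z has 504 nonzero zero-divisors

In Z/1509Z each nonzero element is either a unit (gcd with 1509 is 1) or a zero-divisor (gcd > 1). The number of units is φ(1509): factorise 1509 = 3 · 503, so φ(1509) = (3 − 1) · (503 − 1) = 2 · 502 = 1004. The nonzero elements number 1509 − 1 = 1508. Hence the nonzero zero-divisors number 1508 − 1004 = 504.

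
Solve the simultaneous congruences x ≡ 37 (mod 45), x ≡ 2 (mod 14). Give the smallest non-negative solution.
The moduli 45, 14 are pairwise coprime, so by the CRT there is a unique solution mod 45·14 = 630.
Solve by successive substitution. Start with x ≡ 37 (mod 45).
  Combine with x ≡ 2 (mod 14): write x = 37 + 45·t and require 37 + 45·t ≡ 2 (mod 14), i.e. 45·t ≡ 2 − 37 ≡ 7 (mod 14). Since 45^(−1) ≡ 5 (mod 14) (45 ≡ 3 (mod 14)), t ≡ 5·7 ≡ 7 (mod 14). So x ≡ 37 + 45·7 = 352 (mod 630).
Unique solution in [0, 630): x = 352.

Final answer: x ≡ 352 (mod 630); the representative in [0, 630) is 352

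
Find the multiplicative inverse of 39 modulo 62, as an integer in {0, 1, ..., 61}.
39^(−1) ≡ 35 (mod 62)

Apply the extended Euclidean algorithm to (62, 39), tracking rows (r, s, t) with s·62 + t·39 = r. Each division r_prev = q·r_cur + r_new produces the new row as (previous row) − q·(current row):
  row A: (62, 1, 0)   [1·62 + 0·39 = 62]
  row B: (39, 0, 1)   [0·62 + 1·39 = 39]
  62 = 1·39 + 23   → row C = row A − 1·row B = (23, 1, −1)   [check: 1·62 − 1·39 = 23]
  39 = 1·23 + 16   → row D = row B − 1·row C = (16, −1, 2)   [check: −1·62 + 2·39 = 16]
  23 = 1·16 + 7   → row E = row C − 1·row D = (7, 2, −3)   [check: 2·62 − 3·39 = 7]
  16 = 2·7 + 2   → row F = row D − 2·row E = (2, −5, 8)   [check: −5·62 + 8·39 = 2]
  7 = 3·2 + 1   → row G = row E − 3·row F = (1, 17, −27)   [check: 17·62 − 27·39 = 1]
  2 = 2·1 + 0   → remainder 0, stop. gcd = 1 (last nonzero row G).
The gcd is 1, so 39 is invertible mod 62. The last nonzero row gives 17·62 − 27·39 = 1, so t = −27. So 39^(−1) ≡ −27 ≡ 35 (mod 62). Verify: 39 · 35 = 1365 ≡ 1 (mod 62). ✓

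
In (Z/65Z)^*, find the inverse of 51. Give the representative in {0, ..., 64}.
Apply the extended Euclidean algorithm to (65, 51), tracking rows (r, s, t) with s·65 + t·51 = r. Each division r_prev = q·r_cur + r_new produces the new row as (previous row) − q·(current row):
  row A: (65, 1, 0)   [1·65 + 0·51 = 65]
  row B: (51, 0, 1)   [0·65 + 1·51 = 51]
  65 = 1·51 + 14   → row C = row A − 1·row B = (14, 1, −1)   [check: 1·65 − 1·51 = 14]
  51 = 3·14 + 9   → row D = row B − 3·row C = (9, −3, 4)   [check: −3·65 + 4·51 = 9]
  14 = 1·9 + 5   → row E = row C − 1·row D = (5, 4, −5)   [check: 4·65 − 5·51 = 5]
  9 = 1·5 + 4   → row F = row D − 1·row E = (4, −7, 9)   [check: −7·65 + 9·51 = 4]
  5 = 1·4 + 1   → row G = row E − 1·row F = (1, 11, −14)   [check: 11·65 − 14·51 = 1]
  4 = 4·1 + 0   → remainder 0, stop. gcd = 1 (last nonzero row G).
The gcd is 1, so 51 is invertible mod 65. The last nonzero row gives 11·65 − 14·51 = 1, so t = −14. So 51^(−1) ≡ −14 ≡ 51 (mod 65). Verify: 51 · 51 = 2601 ≡ 1 (mod 65). ✓

Final answer: 51^(−1) ≡ 51 (mod 65)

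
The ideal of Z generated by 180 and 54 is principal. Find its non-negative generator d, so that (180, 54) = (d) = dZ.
In the PID Z, (a, b) is generated by gcd(a, b). Compute gcd(180, 54) with the extended Euclidean algorithm, tracking rows (r, s, t) with s·180 + t·54 = r:
  row A: (180, 1, 0)   [1·180 + 0·54 = 180]
  row B: (54, 0, 1)   [0·180 + 1·54 = 54]
  180 = 3·54 + 18   → row C = row A − 3·row B = (18, 1, −3)   [check: 1·180 − 3·54 = 18]
  54 = 3·18 + 0   → remainder 0, stop. gcd = 18 (last nonzero row C).
So gcd(180, 54) = 18, with Bézout identity 1·180 − 3·54 = 18. Containment (⊇): the Bézout identity exhibits 18 as an element of (180, 54), giving (18) ⊆ (180, 54). Containment (⊆): since 18 | 180 and 18 | 54 (180 = 18·10, 54 = 18·3), every Z-linear combination of 180 and 54 is divisible by 18, so (180, 54) ⊆ (18). Therefore (180, 54) = (18), d = 18.

Final answer: (180, 54) = (18); d = 18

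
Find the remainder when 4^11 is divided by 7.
Use repeated squaring. Binary(11) = 1011. Walk through the bits of the exponent 11 left-to-right: at each bit after the leading one, square the running value, then multiply by 4 if the bit is 1 (always reducing mod 7):
  bit 1 = 1 (leading): start with 4.
  bit 2 = 0: square 4^2 = 16 ≡ 2 (mod 7).
  bit 3 = 1: square 2^2 = 4; bit is 1, so multiply 4·4 = 16 ≡ 2 (mod 7).
  bit 4 = 1: square 2^2 = 4; bit is 1, so multiply 4·4 = 16 ≡ 2 (mod 7).
Final value: 4^11 ≡ 2 (mod 7).

Final answer: 2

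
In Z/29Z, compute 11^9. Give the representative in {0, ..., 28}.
2

Use repeated squaring. Binary(9) = 1001. Walk through the bits of the exponent 9 left-to-right: at each bit after the leading one, square the running value, then multiply by 11 if the bit is 1 (always reducing mod 29):
  bit 1 = 1 (leading): start with 11.
  bit 2 = 0: square 11^2 = 121 ≡ 5 (mod 29).
  bit 3 = 0: square 5^2 = 25 (mod 29).
  bit 4 = 1: square 25^2 = 625 ≡ 16; bit is 1, so multiply 16·11 = 176 ≡ 2 (mod 29).
Final value: 11^9 ≡ 2 (mod 29).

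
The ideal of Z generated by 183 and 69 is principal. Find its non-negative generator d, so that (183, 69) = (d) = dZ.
(183, 69) = (3); d = 3

In the PID Z, (a, b) is generated by gcd(a, b). Compute gcd(183, 69) with the extended Euclidean algorithm, tracking rows (r, s, t) with s·183 + t·69 = r:
  row A: (183, 1, 0)   [1·183 + 0·69 = 183]
  row B: (69, 0, 1)   [0·183 + 1·69 = 69]
  183 = 2·69 + 45   → row C = row A − 2·row B = (45, 1, −2)   [check: 1·183 − 2·69 = 45]
  69 = 1·45 + 24   → row D = row B − 1·row C = (24, −1, 3)   [check: −1·183 + 3·69 = 24]
  45 = 1·24 + 21   → row E = row C − 1·row D = (21, 2, −5)   [check: 2·183 − 5·69 = 21]
  24 = 1·21 + 3   → row F = row D − 1·row E = (3, −3, 8)   [check: −3·183 + 8·69 = 3]
  21 = 7·3 + 0   → remainder 0, stop. gcd = 3 (last nonzero row F).
So gcd(183, 69) = 3, with Bézout identity −3·183 + 8·69 = 3. Containment (⊇): the Bézout identity exhibits 3 as an element of (183, 69), giving (3) ⊆ (183, 69). Containment (⊆): since 3 | 183 and 3 | 69 (183 = 3·61, 69 = 3·23), every Z-linear combination of 183 and 69 is divisible by 3, so (183, 69) ⊆ (3). Therefore (183, 69) = (3), d = 3.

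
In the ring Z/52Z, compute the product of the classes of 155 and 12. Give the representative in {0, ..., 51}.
40

Reduce the factors first: 155 ≡ 51 (mod 52), so 155 · 12 ≡ 51 · 12 (mod 52). 51 · 12 = 612. Dividing by 52: 612 = 11·52 + 40. So (155 · 12) mod 52 = 40.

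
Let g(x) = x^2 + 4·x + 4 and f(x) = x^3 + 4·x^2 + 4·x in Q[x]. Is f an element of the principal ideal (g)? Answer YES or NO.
YES

In Q[x] the ideal (g) consists of all multiples of g, so f ∈ (g) iff g | f, i.e. iff the remainder of f on division by g is 0. Divide f by g (g is monic, so eliminate the leading term of the running remainder at each step):
  leading term x^3: subtract (x)·g(x) = x^3 + 4·x^2 + 4·x, leaving 0
The remainder is 0, so f(x) = g(x) · h(x) with h(x) = x. Hence g | f, i.e. f ∈ (g).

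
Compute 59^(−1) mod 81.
Apply the extended Euclidean algorithm to (81, 59), tracking rows (r, s, t) with s·81 + t·59 = r. Each division r_prev = q·r_cur + r_new produces the new row as (previous row) − q·(current row):
  row A: (81, 1, 0)   [1·81 + 0·59 = 81]
  row B: (59, 0, 1)   [0·81 + 1·59 = 59]
  81 = 1·59 + 22   → row C = row A − 1·row B = (22, 1, −1)   [check: 1·81 − 1·59 = 22]
  59 = 2·22 + 15   → row D = row B − 2·row C = (15, −2, 3)   [check: −2·81 + 3·59 = 15]
  22 = 1·15 + 7   → row E = row C − 1·row D = (7, 3, −4)   [check: 3·81 − 4·59 = 7]
  15 = 2·7 + 1   → row F = row D − 2·row E = (1, −8, 11)   [check: −8·81 + 11·59 = 1]
  7 = 7·1 + 0   → remainder 0, stop. gcd = 1 (last nonzero row F).
The gcd is 1, so 59 is invertible mod 81. The last nonzero row gives −8·81 + 11·59 = 1, so t = 11. So 59^(−1) ≡ 11 (mod 81). Verify: 59 · 11 = 649 ≡ 1 (mod 81). ✓

Final answer: 59^(−1) ≡ 11 (mod 81)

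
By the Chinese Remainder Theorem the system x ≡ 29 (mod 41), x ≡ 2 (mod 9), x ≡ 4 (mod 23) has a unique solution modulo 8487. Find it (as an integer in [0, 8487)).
x ≡ 7778 (mod 8487); the representative in [0, 8487) is 7778

The moduli 41, 9, 23 are pairwise coprime, so by the CRT there is a unique solution mod 41·9·23 = 8487.
Solve by successive substitution. Start with x ≡ 29 (mod 41).
  Combine with x ≡ 2 (mod 9): write x = 29 + 41·t and require 29 + 41·t ≡ 2 (mod 9), i.e. 41·t ≡ 2 − 29 ≡ 0 (mod 9). Since 41^(−1) ≡ 2 (mod 9) (41 ≡ 5 (mod 9)), t ≡ 2·0 ≡ 0 (mod 9). So x ≡ 29 + 41·0 = 29 (mod 369).
  Combine with x ≡ 4 (mod 23): write x = 29 + 369·t and require 29 + 369·t ≡ 4 (mod 23), i.e. 369·t ≡ 4 − 29 ≡ 21 (mod 23). Since 369^(−1) ≡ 1 (mod 23) (369 ≡ 1 (mod 23)), t ≡ 1·21 ≡ 21 (mod 23). So x ≡ 29 + 369·21 = 7778 (mod 8487).
Unique solution in [0, 8487): x = 7778.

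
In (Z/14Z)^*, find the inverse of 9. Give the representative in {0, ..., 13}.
Apply the extended Euclidean algorithm to (14, 9), tracking rows (r, s, t) with s·14 + t·9 = r. Each division r_prev = q·r_cur + r_new produces the new row as (previous row) − q·(current row):
  row A: (14, 1, 0)   [1·14 + 0·9 = 14]
  row B: (9, 0, 1)   [0·14 + 1·9 = 9]
  14 = 1·9 + 5   → row C = row A − 1·row B = (5, 1, −1)   [check: 1·14 − 1·9 = 5]
  9 = 1·5 + 4   → row D = row B − 1·row C = (4, −1, 2)   [check: −1·14 + 2·9 = 4]
  5 = 1·4 + 1   → row E = row C − 1·row D = (1, 2, −3)   [check: 2·14 − 3·9 = 1]
  4 = 4·1 + 0   → remainder 0, stop. gcd = 1 (last nonzero row E).
The gcd is 1, so 9 is invertible mod 14. The last nonzero row gives 2·14 − 3·9 = 1, so t = −3. So 9^(−1) ≡ −3 ≡ 11 (mod 14). Verify: 9 · 11 = 99 ≡ 1 (mod 14). ✓

Final answer: 9^(−1) ≡ 11 (mod 14)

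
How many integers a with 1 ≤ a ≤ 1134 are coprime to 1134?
The number of a ∈ {1, ..., 1134} with gcd(a, 1134) = 1 is by definition Euler's totient φ(1134). φ is multiplicative, with φ(p^e) = p^e − p^(e−1). Factorise 1134 = 2 · 3^4 · 7. Then
  φ(1134) = (2 − 1) · (3^4 − 3^3) · (7 − 1) = 1 · 54 · 6 = 324.
So there are 324 such integers.

Final answer: 324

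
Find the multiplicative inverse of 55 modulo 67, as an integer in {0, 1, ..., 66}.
Apply the extended Euclidean algorithm to (67, 55), tracking rows (r, s, t) with s·67 + t·55 = r. Each division r_prev = q·r_cur + r_new produces the new row as (previous row) − q·(current row):
  row A: (67, 1, 0)   [1·67 + 0·55 = 67]
  row B: (55, 0, 1)   [0·67 + 1·55 = 55]
  67 = 1·55 + 12   → row C = row A − 1·row B = (12, 1, −1)   [check: 1·67 − 1·55 = 12]
  55 = 4·12 + 7   → row D = row B − 4·row C = (7, −4, 5)   [check: −4·67 + 5·55 = 7]
  12 = 1·7 + 5   → row E = row C − 1·row D = (5, 5, −6)   [check: 5·67 − 6·55 = 5]
  7 = 1·5 + 2   → row F = row D − 1·row E = (2, −9, 11)   [check: −9·67 + 11·55 = 2]
  5 = 2·2 + 1   → row G = row E − 2·row F = (1, 23, −28)   [check: 23·67 − 28·55 = 1]
  2 = 2·1 + 0   → remainder 0, stop. gcd = 1 (last nonzero row G).
The gcd is 1, so 55 is invertible mod 67. The last nonzero row gives 23·67 − 28·55 = 1, so t = −28. So 55^(−1) ≡ −28 ≡ 39 (mod 67). Verify: 55 · 39 = 2145 ≡ 1 (mod 67). ✓

Final answer: 55^(−1) ≡ 39 (mod 67)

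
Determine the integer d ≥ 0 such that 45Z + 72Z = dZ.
In the PID Z, (a, b) is generated by gcd(a, b). Compute gcd(72, 45) with the extended Euclidean algorithm, tracking rows (r, s, t) with s·72 + t·45 = r:
  row A: (72, 1, 0)   [1·72 + 0·45 = 72]
  row B: (45, 0, 1)   [0·72 + 1·45 = 45]
  72 = 1·45 + 27   → row C = row A − 1·row B = (27, 1, −1)   [check: 1·72 − 1·45 = 27]
  45 = 1·27 + 18   → row D = row B − 1·row C = (18, −1, 2)   [check: −1·72 + 2·45 = 18]
  27 = 1·18 + 9   → row E = row C − 1·row D = (9, 2, −3)   [check: 2·72 − 3·45 = 9]
  18 = 2·9 + 0   → remainder 0, stop. gcd = 9 (last nonzero row E).
So gcd(45, 72) = 9, with Bézout identity 2·72 − 3·45 = 9. Containment (⊇): the Bézout identity exhibits 9 as an element of (45, 72), giving (9) ⊆ (45, 72). Containment (⊆): since 9 | 45 and 9 | 72 (45 = 9·5, 72 = 9·8), every Z-linear combination of 45 and 72 is divisible by 9, so (45, 72) ⊆ (9). Therefore (45, 72) = (9), d = 9.

Final answer: (45, 72) = (9); d = 9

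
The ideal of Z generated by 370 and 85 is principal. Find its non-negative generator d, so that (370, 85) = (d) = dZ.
(370, 85) = (5); d = 5

In the PID Z, (a, b) is generated by gcd(a, b). Compute gcd(370, 85) with the extended Euclidean algorithm, tracking rows (r, s, t) with s·370 + t·85 = r:
  row A: (370, 1, 0)   [1·370 + 0·85 = 370]
  row B: (85, 0, 1)   [0·370 + 1·85 = 85]
  370 = 4·85 + 30   → row C = row A − 4·row B = (30, 1, −4)   [check: 1·370 − 4·85 = 30]
  85 = 2·30 + 25   → row D = row B − 2·row C = (25, −2, 9)   [check: −2·370 + 9·85 = 25]
  30 = 1·25 + 5   → row E = row C − 1·row D = (5, 3, −13)   [check: 3·370 − 13·85 = 5]
  25 = 5·5 + 0   → remainder 0, stop. gcd = 5 (last nonzero row E).
So gcd(370, 85) = 5, with Bézout identity 3·370 − 13·85 = 5. Containment (⊇): the Bézout identity exhibits 5 as an element of (370, 85), giving (5) ⊆ (370, 85). Containment (⊆): since 5 | 370 and 5 | 85 (370 = 5·74, 85 = 5·17), every Z-linear combination of 370 and 85 is divisible by 5, so (370, 85) ⊆ (5). Therefore (370, 85) = (5), d = 5.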